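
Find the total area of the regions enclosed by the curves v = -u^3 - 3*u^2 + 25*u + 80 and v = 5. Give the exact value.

Set the curves equal: -u^3 - 3*u^2 + 25*u + 80 = 5, so -u^3 - 3*u^2 + 25*u + 75 = 0, which factors as -(u - 5)*(u + 3)*(u + 5) = 0. The curves meet at u = -5, -3, 5.
On [-5, -3], v = 5 is on top; that piece has area ∫[-5,-3] (-(-u^3 - 3*u^2 + 25*u + 75)) du = 12.
On [-3, 5], v = -u^3 - 3*u^2 + 25*u + 80 is on top; that piece has area ∫[-3,5] (-u^3 - 3*u^2 + 25*u + 75) du = 512.
Total enclosed area = 12 + 512 = 524.

524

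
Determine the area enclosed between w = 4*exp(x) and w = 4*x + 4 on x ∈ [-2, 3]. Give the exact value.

On [-2, 3], (4*exp(x)) - (4*x + 4) = -4*x + 4*exp(x) - 4 is ≥ 0 throughout, so the area is a single integral of |-4*x + 4*exp(x) - 4|.
∫[-2,3] (-4*x + 4*exp(x) - 4) dx = -30 - 4*exp(-2) + 4*exp(3).

-30 - 4*exp(-2) + 4*exp(3)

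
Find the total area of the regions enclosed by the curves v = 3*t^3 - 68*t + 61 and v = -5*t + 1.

2997/4

Set the curves equal: 3*t^3 - 68*t + 61 = -5*t + 1, so 3*t^3 - 63*t + 60 = 0, which factors as 3*(t - 4)*(t - 1)*(t + 5) = 0. The curves meet at t = -5, 1, 4.
On [-5, 1], v = 3*t^3 - 68*t + 61 is on top; that piece has area ∫[-5,1] (3*t^3 - 63*t + 60) dt = 648.
On [1, 4], v = -5*t + 1 is on top; that piece has area ∫[1,4] (-(3*t^3 - 63*t + 60)) dt = 405/4.
Total enclosed area = 648 + 405/4 = 2997/4.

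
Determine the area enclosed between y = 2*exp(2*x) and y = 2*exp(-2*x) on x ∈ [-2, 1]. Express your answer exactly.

-4 + exp(-4) + exp(-2) + exp(2) + exp(4)

The difference (2*exp(2*x)) - (2*exp(-2*x)) = 2*exp(2*x) - 2*exp(-2*x) changes sign at x = 0 inside [-2, 1], so split the integral there.
∫[-2,0] (2*exp(2*x) - 2*exp(-2*x)) dx = -exp(4) - exp(-4) + 2; the area of that piece is -2 + exp(-4) + exp(4).
∫[0,1] (2*exp(2*x) - 2*exp(-2*x)) dx = -2 + exp(-2) + exp(2).
Total area = (-2 + exp(-4) + exp(4)) + (-2 + exp(-2) + exp(2)) = -4 + exp(-4) + exp(-2) + exp(2) + exp(4).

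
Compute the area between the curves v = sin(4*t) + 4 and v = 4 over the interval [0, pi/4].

1/2

On [0, pi/4], (sin(4*t) + 4) - (4) = sin(4*t) is ≥ 0 throughout, so the area is a single integral of |sin(4*t)|.
∫[0,pi/4] (sin(4*t)) dt = 1/2.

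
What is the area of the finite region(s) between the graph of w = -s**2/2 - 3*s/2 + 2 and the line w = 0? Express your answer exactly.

The curve meets the s-axis where -s**2/2 - 3*s/2 + 2 = 0, i.e. -(s - 1)*(s + 4)/2 = 0, at s = -4, 1.
On [-4, 1] the curve lies above the axis; ∫[-4,1] (-s**2/2 - 3*s/2 + 2) ds = 125/12, giving area 125/12.

125/12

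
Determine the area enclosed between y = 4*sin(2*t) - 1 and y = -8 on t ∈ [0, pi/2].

On [0, pi/2], (4*sin(2*t) - 1) - (-8) = 4*sin(2*t) + 7 is ≥ 0 throughout, so the area is a single integral of |4*sin(2*t) + 7|.
∫[0,pi/2] (4*sin(2*t) + 7) dt = 4 + 7*pi/2.

4 + 7*pi/2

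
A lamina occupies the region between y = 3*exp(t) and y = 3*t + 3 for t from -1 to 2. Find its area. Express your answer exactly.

On [-1, 2], (3*exp(t)) - (3*t + 3) = -3*t + 3*exp(t) - 3 is ≥ 0 throughout, so the area is a single integral of |-3*t + 3*exp(t) - 3|.
∫[-1,2] (-3*t + 3*exp(t) - 3) dt = -27/2 - 3*exp(-1) + 3*exp(2).

-27/2 - 3*exp(-1) + 3*exp(2)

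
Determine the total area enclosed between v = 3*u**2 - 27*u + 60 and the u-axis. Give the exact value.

1/2

The curve meets the u-axis where 3*u**2 - 27*u + 60 = 0, i.e. 3*(u - 5)*(u - 4) = 0, at u = 4, 5.
On [4, 5] the curve lies below the axis; ∫[4,5] (3*u**2 - 27*u + 60) du = -1/2, giving area 1/2.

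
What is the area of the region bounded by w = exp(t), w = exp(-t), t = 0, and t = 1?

On [0, 1], (exp(t)) - (exp(-t)) = exp(t) - exp(-t) is ≥ 0 throughout, so the area is a single integral of |exp(t) - exp(-t)|.
∫[0,1] (exp(t) - exp(-t)) dt = -2 + exp(-1) + exp(1).

-2 + exp(-1) + exp(1)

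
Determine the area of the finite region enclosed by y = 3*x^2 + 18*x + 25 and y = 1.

Set the curves equal: 3*x^2 + 18*x + 25 = 1, so 3*x^2 + 18*x + 24 = 0, which factors as 3*(x + 2)*(x + 4) = 0. The curves meet at x = -4, -2.
On [-4, -2], y = 1 is on top; that piece has area ∫[-4,-2] (-(3*x^2 + 18*x + 24)) dx = 4.

4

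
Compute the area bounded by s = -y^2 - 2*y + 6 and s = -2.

36

Both boundary curves give s as a function of y, so integrate with respect to y. Setting them equal: -y^2 - 2*y + 8 = 0, i.e. -(y - 2)*(y + 4) = 0, so they meet at y = -4, 2.
For y in [-4, 2], s = -y^2 - 2*y + 6 is on the right; area = ∫[-4,2] (-y^2 - 2*y + 8) dy = 36.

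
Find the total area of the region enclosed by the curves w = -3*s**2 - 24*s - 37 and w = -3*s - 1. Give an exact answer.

Set the curves equal: -3*s**2 - 24*s - 37 = -3*s - 1, so -3*s**2 - 21*s - 36 = 0, which factors as -3*(s + 3)*(s + 4) = 0. The curves meet at s = -4, -3.
On [-4, -3], w = -3*s**2 - 24*s - 37 is on top; that piece has area ∫[-4,-3] (-3*s**2 - 21*s - 36) ds = 1/2.

1/2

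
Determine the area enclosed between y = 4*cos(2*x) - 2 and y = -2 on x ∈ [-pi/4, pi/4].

4

On [-pi/4, pi/4], (4*cos(2*x) - 2) - (-2) = 4*cos(2*x) is ≥ 0 throughout, so the area is a single integral of |4*cos(2*x)|.
∫[-pi/4,pi/4] (4*cos(2*x)) dx = 4.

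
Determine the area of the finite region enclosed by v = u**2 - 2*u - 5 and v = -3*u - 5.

1/6

Set the curves equal: u**2 - 2*u - 5 = -3*u - 5, so u**2 + u = 0, which factors as u*(u + 1) = 0. The curves meet at u = -1, 0.
On [-1, 0], v = -3*u - 5 is on top; that piece has area ∫[-1,0] (-(u**2 + u)) du = 1/6.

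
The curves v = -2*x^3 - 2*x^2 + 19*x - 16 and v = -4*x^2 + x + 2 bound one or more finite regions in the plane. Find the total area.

Set the curves equal: -2*x^3 - 2*x^2 + 19*x - 16 = -4*x^2 + x + 2, so -2*x^3 + 2*x^2 + 18*x - 18 = 0, which factors as -2*(x - 3)*(x - 1)*(x + 3) = 0. The curves meet at x = -3, 1, 3.
On [-3, 1], v = -4*x^2 + x + 2 is on top; that piece has area ∫[-3,1] (-(-2*x^3 + 2*x^2 + 18*x - 18)) dx = 256/3.
On [1, 3], v = -2*x^3 - 2*x^2 + 19*x - 16 is on top; that piece has area ∫[1,3] (-2*x^3 + 2*x^2 + 18*x - 18) dx = 40/3.
Total enclosed area = 256/3 + 40/3 = 296/3.

296/3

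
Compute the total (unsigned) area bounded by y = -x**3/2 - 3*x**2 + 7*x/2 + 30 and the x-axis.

The curve meets the x-axis where -x**3/2 - 3*x**2 + 7*x/2 + 30 = 0, i.e. -(x - 3)*(x + 4)*(x + 5)/2 = 0, at x = -5, -4, 3.
On [-5, -4] the curve lies below the axis; ∫[-5,-4] (-x**3/2 - 3*x**2 + 7*x/2 + 30) dx = -5/8, giving area 5/8.
On [-4, 3] the curve lies above the axis; ∫[-4,3] (-x**3/2 - 3*x**2 + 7*x/2 + 30) dx = 1029/8, giving area 1029/8.
Total area = 5/8 + 1029/8 = 517/4.

517/4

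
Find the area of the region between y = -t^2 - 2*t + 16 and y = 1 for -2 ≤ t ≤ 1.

45

On [-2, 1], (-t^2 - 2*t + 16) - (1) = -t^2 - 2*t + 15 is ≥ 0 throughout, so the area is a single integral of |-t^2 - 2*t + 15|.
∫[-2,1] (-t^2 - 2*t + 15) dt = 45.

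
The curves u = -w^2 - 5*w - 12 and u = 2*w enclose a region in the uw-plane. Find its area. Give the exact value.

Both boundary curves give u as a function of w, so integrate with respect to w. Setting them equal: -w^2 - 7*w - 12 = 0, i.e. -(w + 3)*(w + 4) = 0, so they meet at w = -4, -3.
For w in [-4, -3], u = -w^2 - 5*w - 12 is on the right; area = ∫[-4,-3] (-w^2 - 7*w - 12) dw = 1/6.

1/6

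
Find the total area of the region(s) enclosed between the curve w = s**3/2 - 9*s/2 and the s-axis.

81/4

The curve meets the s-axis where s**3/2 - 9*s/2 = 0, i.e. s*(s - 3)*(s + 3)/2 = 0, at s = -3, 0, 3.
On [-3, 0] the curve lies above the axis; ∫[-3,0] (s**3/2 - 9*s/2) ds = 81/8, giving area 81/8.
On [0, 3] the curve lies below the axis; ∫[0,3] (s**3/2 - 9*s/2) ds = -81/8, giving area 81/8.
Total area = 81/8 + 81/8 = 81/4.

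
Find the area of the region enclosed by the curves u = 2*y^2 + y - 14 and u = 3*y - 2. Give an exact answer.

Both boundary curves give u as a function of y, so integrate with respect to y. Setting them equal: 2*y^2 - 2*y - 12 = 0, i.e. 2*(y - 3)*(y + 2) = 0, so they meet at y = -2, 3.
For y in [-2, 3], u = 2*y^2 + y - 14 is on the left; area = ∫[-2,3] (-(2*y^2 - 2*y - 12)) dy = 125/3.

125/3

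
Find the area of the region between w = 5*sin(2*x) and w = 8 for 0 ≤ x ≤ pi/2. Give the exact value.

-5 + 4*pi

On [0, pi/2], (5*sin(2*x)) - (8) = 5*sin(2*x) - 8 is ≤ 0 throughout, so the area is a single integral of |5*sin(2*x) - 8|.
∫[0,pi/2] (5*sin(2*x) - 8) dx = 5 - 4*pi; the area of that piece is -5 + 4*pi.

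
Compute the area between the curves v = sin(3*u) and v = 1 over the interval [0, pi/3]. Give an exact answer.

-2/3 + pi/3

On [0, pi/3], (sin(3*u)) - (1) = sin(3*u) - 1 is ≤ 0 throughout, so the area is a single integral of |sin(3*u) - 1|.
∫[0,pi/3] (sin(3*u) - 1) du = 2/3 - pi/3; the area of that piece is -2/3 + pi/3.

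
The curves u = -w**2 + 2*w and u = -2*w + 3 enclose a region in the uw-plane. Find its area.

Both boundary curves give u as a function of w, so integrate with respect to w. Setting them equal: -w**2 + 4*w - 3 = 0, i.e. -(w - 3)*(w - 1) = 0, so they meet at w = 1, 3.
For w in [1, 3], u = -w**2 + 2*w is on the right; area = ∫[1,3] (-w**2 + 4*w - 3) dw = 4/3.

4/3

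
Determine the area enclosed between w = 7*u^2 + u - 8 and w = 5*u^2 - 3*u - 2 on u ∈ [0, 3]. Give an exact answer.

74/3

The difference (7*u^2 + u - 8) - (5*u^2 - 3*u - 2) = 2*u^2 + 4*u - 6 changes sign at u = 1 inside [0, 3], so split the integral there.
∫[0,1] (2*u^2 + 4*u - 6) du = -10/3; the area of that piece is 10/3.
∫[1,3] (2*u^2 + 4*u - 6) du = 64/3.
Total area = 10/3 + 64/3 = 74/3.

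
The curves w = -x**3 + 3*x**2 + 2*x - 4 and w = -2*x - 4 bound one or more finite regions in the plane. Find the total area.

131/4

Set the curves equal: -x**3 + 3*x**2 + 2*x - 4 = -2*x - 4, so -x**3 + 3*x**2 + 4*x = 0, which factors as -x*(x - 4)*(x + 1) = 0. The curves meet at x = -1, 0, 4.
On [-1, 0], w = -2*x - 4 is on top; that piece has area ∫[-1,0] (-(-x**3 + 3*x**2 + 4*x)) dx = 3/4.
On [0, 4], w = -x**3 + 3*x**2 + 2*x - 4 is on top; that piece has area ∫[0,4] (-x**3 + 3*x**2 + 4*x) dx = 32.
Total enclosed area = 3/4 + 32 = 131/4.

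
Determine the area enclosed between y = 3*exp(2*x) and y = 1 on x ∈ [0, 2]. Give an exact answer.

-7/2 + 3*exp(4)/2

On [0, 2], (3*exp(2*x)) - (1) = 3*exp(2*x) - 1 is ≥ 0 throughout, so the area is a single integral of |3*exp(2*x) - 1|.
∫[0,2] (3*exp(2*x) - 1) dx = -7/2 + 3*exp(4)/2.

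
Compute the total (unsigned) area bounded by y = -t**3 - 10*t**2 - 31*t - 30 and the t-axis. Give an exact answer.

37/12

The curve meets the t-axis where -t**3 - 10*t**2 - 31*t - 30 = 0, i.e. -(t + 2)*(t + 3)*(t + 5) = 0, at t = -5, -3, -2.
On [-5, -3] the curve lies below the axis; ∫[-5,-3] (-t**3 - 10*t**2 - 31*t - 30) dt = -8/3, giving area 8/3.
On [-3, -2] the curve lies above the axis; ∫[-3,-2] (-t**3 - 10*t**2 - 31*t - 30) dt = 5/12, giving area 5/12.
Total area = 8/3 + 5/12 = 37/12.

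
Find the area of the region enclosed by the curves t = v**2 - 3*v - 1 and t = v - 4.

4/3

Both boundary curves give t as a function of v, so integrate with respect to v. Setting them equal: v**2 - 4*v + 3 = 0, i.e. (v - 3)*(v - 1) = 0, so they meet at v = 1, 3.
For v in [1, 3], t = v**2 - 3*v - 1 is on the left; area = ∫[1,3] (-(v**2 - 4*v + 3)) dv = 4/3.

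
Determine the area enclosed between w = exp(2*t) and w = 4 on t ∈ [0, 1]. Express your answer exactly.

The difference (exp(2*t)) - (4) = exp(2*t) - 4 changes sign at t = log(2) inside [0, 1], so split the integral there.
∫[0,log(2)] (exp(2*t) - 4) dt = 3/2 - log(16); the area of that piece is -3/2 + log(16).
∫[log(2),1] (exp(2*t) - 4) dt = -6 + 4*log(2) + exp(2)/2.
Total area = (-3/2 + log(16)) + (-6 + 4*log(2) + exp(2)/2) = -15/2 + exp(2)/2 + 8*log(2).

-15/2 + exp(2)/2 + 8*log(2)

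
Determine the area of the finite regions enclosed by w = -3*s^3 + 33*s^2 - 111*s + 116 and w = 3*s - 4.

Set the curves equal: -3*s^3 + 33*s^2 - 111*s + 116 = 3*s - 4, so -3*s^3 + 33*s^2 - 114*s + 120 = 0, which factors as -3*(s - 5)*(s - 4)*(s - 2) = 0. The curves meet at s = 2, 4, 5.
On [2, 4], w = 3*s - 4 is on top; that piece has area ∫[2,4] (-(-3*s^3 + 33*s^2 - 114*s + 120)) ds = 8.
On [4, 5], w = -3*s^3 + 33*s^2 - 111*s + 116 is on top; that piece has area ∫[4,5] (-3*s^3 + 33*s^2 - 114*s + 120) ds = 5/4.
Total enclosed area = 8 + 5/4 = 37/4.

37/4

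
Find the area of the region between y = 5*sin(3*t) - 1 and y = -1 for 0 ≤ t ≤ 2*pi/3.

The difference (5*sin(3*t) - 1) - (-1) = 5*sin(3*t) changes sign at t = pi/3 inside [0, 2*pi/3], so split the integral there.
∫[0,pi/3] (5*sin(3*t)) dt = 10/3.
∫[pi/3,2*pi/3] (5*sin(3*t)) dt = -10/3; the area of that piece is 10/3.
Total area = 10/3 + 10/3 = 20/3.

20/3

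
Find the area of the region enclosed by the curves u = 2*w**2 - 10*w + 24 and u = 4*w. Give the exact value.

1/3

Both boundary curves give u as a function of w, so integrate with respect to w. Setting them equal: 2*w**2 - 14*w + 24 = 0, i.e. 2*(w - 4)*(w - 3) = 0, so they meet at w = 3, 4.
For w in [3, 4], u = 2*w**2 - 10*w + 24 is on the left; area = ∫[3,4] (-(2*w**2 - 14*w + 24)) dw = 1/3.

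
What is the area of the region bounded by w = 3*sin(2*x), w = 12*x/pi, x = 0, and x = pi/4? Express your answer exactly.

3/2 - 3*pi/8

On [0, pi/4], (3*sin(2*x)) - (12*x/pi) = -12*x/pi + 3*sin(2*x) is ≥ 0 throughout, so the area is a single integral of |-12*x/pi + 3*sin(2*x)|.
∫[0,pi/4] (-12*x/pi + 3*sin(2*x)) dx = 3/2 - 3*pi/8.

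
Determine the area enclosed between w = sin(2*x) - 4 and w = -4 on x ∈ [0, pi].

The difference (sin(2*x) - 4) - (-4) = sin(2*x) changes sign at x = pi/2 inside [0, pi], so split the integral there.
∫[0,pi/2] (sin(2*x)) dx = 1.
∫[pi/2,pi] (sin(2*x)) dx = -1; the area of that piece is 1.
Total area = 1 + 1 = 2.

2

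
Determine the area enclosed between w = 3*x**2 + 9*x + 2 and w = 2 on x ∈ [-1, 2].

The difference (3*x**2 + 9*x + 2) - (2) = 3*x**2 + 9*x changes sign at x = 0 inside [-1, 2], so split the integral there.
∫[-1,0] (3*x**2 + 9*x) dx = -7/2; the area of that piece is 7/2.
∫[0,2] (3*x**2 + 9*x) dx = 26.
Total area = 7/2 + 26 = 59/2.

59/2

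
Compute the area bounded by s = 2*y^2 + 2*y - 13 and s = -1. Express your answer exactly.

Both boundary curves give s as a function of y, so integrate with respect to y. Setting them equal: 2*y^2 + 2*y - 12 = 0, i.e. 2*(y - 2)*(y + 3) = 0, so they meet at y = -3, 2.
For y in [-3, 2], s = 2*y^2 + 2*y - 13 is on the left; area = ∫[-3,2] (-(2*y^2 + 2*y - 12)) dy = 125/3.

125/3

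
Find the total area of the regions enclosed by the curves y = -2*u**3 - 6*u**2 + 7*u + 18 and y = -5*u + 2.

Set the curves equal: -2*u**3 - 6*u**2 + 7*u + 18 = -5*u + 2, so -2*u**3 - 6*u**2 + 12*u + 16 = 0, which factors as -2*(u - 2)*(u + 1)*(u + 4) = 0. The curves meet at u = -4, -1, 2.
On [-4, -1], y = -5*u + 2 is on top; that piece has area ∫[-4,-1] (-(-2*u**3 - 6*u**2 + 12*u + 16)) du = 81/2.
On [-1, 2], y = -2*u**3 - 6*u**2 + 7*u + 18 is on top; that piece has area ∫[-1,2] (-2*u**3 - 6*u**2 + 12*u + 16) du = 81/2.
Total enclosed area = 81/2 + 81/2 = 81.

81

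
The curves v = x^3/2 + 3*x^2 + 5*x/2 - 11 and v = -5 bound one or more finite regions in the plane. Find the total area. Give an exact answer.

Set the curves equal: x^3/2 + 3*x^2 + 5*x/2 - 11 = -5, so x^3/2 + 3*x^2 + 5*x/2 - 6 = 0, which factors as (x - 1)*(x + 3)*(x + 4)/2 = 0. The curves meet at x = -4, -3, 1.
On [-4, -3], v = x^3/2 + 3*x^2 + 5*x/2 - 11 is on top; that piece has area ∫[-4,-3] (x^3/2 + 3*x^2 + 5*x/2 - 6) dx = 3/8.
On [-3, 1], v = -5 is on top; that piece has area ∫[-3,1] (-(x^3/2 + 3*x^2 + 5*x/2 - 6)) dx = 16.
Total enclosed area = 3/8 + 16 = 131/8.

131/8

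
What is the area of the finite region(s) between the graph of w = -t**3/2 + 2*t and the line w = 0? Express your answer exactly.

The curve meets the t-axis where -t**3/2 + 2*t = 0, i.e. -t*(t - 2)*(t + 2)/2 = 0, at t = -2, 0, 2.
On [-2, 0] the curve lies below the axis; ∫[-2,0] (-t**3/2 + 2*t) dt = -2, giving area 2.
On [0, 2] the curve lies above the axis; ∫[0,2] (-t**3/2 + 2*t) dt = 2, giving area 2.
Total area = 2 + 2 = 4.

4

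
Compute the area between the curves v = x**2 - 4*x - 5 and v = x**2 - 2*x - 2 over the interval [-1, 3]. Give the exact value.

On [-1, 3], (x**2 - 4*x - 5) - (x**2 - 2*x - 2) = -2*x - 3 is ≤ 0 throughout, so the area is a single integral of |-2*x - 3|.
∫[-1,3] (-2*x - 3) dx = -20; the area of that piece is 20.

20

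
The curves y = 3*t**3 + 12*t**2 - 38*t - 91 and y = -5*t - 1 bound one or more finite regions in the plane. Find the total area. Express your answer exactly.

863/2

Set the curves equal: 3*t**3 + 12*t**2 - 38*t - 91 = -5*t - 1, so 3*t**3 + 12*t**2 - 33*t - 90 = 0, which factors as 3*(t - 3)*(t + 2)*(t + 5) = 0. The curves meet at t = -5, -2, 3.
On [-5, -2], y = 3*t**3 + 12*t**2 - 38*t - 91 is on top; that piece has area ∫[-5,-2] (3*t**3 + 12*t**2 - 33*t - 90) dt = 351/4.
On [-2, 3], y = -5*t - 1 is on top; that piece has area ∫[-2,3] (-(3*t**3 + 12*t**2 - 33*t - 90)) dt = 1375/4.
Total enclosed area = 351/4 + 1375/4 = 863/2.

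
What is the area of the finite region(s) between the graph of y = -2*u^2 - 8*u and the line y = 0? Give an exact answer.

64/3

The curve meets the u-axis where -2*u^2 - 8*u = 0, i.e. -2*u*(u + 4) = 0, at u = -4, 0.
On [-4, 0] the curve lies above the axis; ∫[-4,0] (-2*u^2 - 8*u) du = 64/3, giving area 64/3.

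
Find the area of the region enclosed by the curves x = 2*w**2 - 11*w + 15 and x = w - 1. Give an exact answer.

8/3

Both boundary curves give x as a function of w, so integrate with respect to w. Setting them equal: 2*w**2 - 12*w + 16 = 0, i.e. 2*(w - 4)*(w - 2) = 0, so they meet at w = 2, 4.
For w in [2, 4], x = 2*w**2 - 11*w + 15 is on the left; area = ∫[2,4] (-(2*w**2 - 12*w + 16)) dw = 8/3.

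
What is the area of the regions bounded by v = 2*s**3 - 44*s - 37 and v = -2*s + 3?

Set the curves equal: 2*s**3 - 44*s - 37 = -2*s + 3, so 2*s**3 - 42*s - 40 = 0, which factors as 2*(s - 5)*(s + 1)*(s + 4) = 0. The curves meet at s = -4, -1, 5.
On [-4, -1], v = 2*s**3 - 44*s - 37 is on top; that piece has area ∫[-4,-1] (2*s**3 - 42*s - 40) ds = 135/2.
On [-1, 5], v = -2*s + 3 is on top; that piece has area ∫[-1,5] (-(2*s**3 - 42*s - 40)) ds = 432.
Total enclosed area = 135/2 + 432 = 999/2.

999/2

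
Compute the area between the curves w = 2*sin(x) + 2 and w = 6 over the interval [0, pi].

-4 + 4*pi

On [0, pi], (2*sin(x) + 2) - (6) = 2*sin(x) - 4 is ≤ 0 throughout, so the area is a single integral of |2*sin(x) - 4|.
∫[0,pi] (2*sin(x) - 4) dx = 4 - 4*pi; the area of that piece is -4 + 4*pi.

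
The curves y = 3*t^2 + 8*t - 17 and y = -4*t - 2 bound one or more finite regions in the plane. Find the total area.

108

Set the curves equal: 3*t^2 + 8*t - 17 = -4*t - 2, so 3*t^2 + 12*t - 15 = 0, which factors as 3*(t - 1)*(t + 5) = 0. The curves meet at t = -5, 1.
On [-5, 1], y = -4*t - 2 is on top; that piece has area ∫[-5,1] (-(3*t^2 + 12*t - 15)) dt = 108.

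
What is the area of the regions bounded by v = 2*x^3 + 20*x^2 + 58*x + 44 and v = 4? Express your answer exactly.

71/3

Set the curves equal: 2*x^3 + 20*x^2 + 58*x + 44 = 4, so 2*x^3 + 20*x^2 + 58*x + 40 = 0, which factors as 2*(x + 1)*(x + 4)*(x + 5) = 0. The curves meet at x = -5, -4, -1.
On [-5, -4], v = 2*x^3 + 20*x^2 + 58*x + 44 is on top; that piece has area ∫[-5,-4] (2*x^3 + 20*x^2 + 58*x + 40) dx = 7/6.
On [-4, -1], v = 4 is on top; that piece has area ∫[-4,-1] (-(2*x^3 + 20*x^2 + 58*x + 40)) dx = 45/2.
Total enclosed area = 7/6 + 45/2 = 71/3.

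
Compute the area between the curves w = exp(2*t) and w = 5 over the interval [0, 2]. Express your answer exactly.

-29/2 + 5*log(5) + exp(4)/2

The difference (exp(2*t)) - (5) = exp(2*t) - 5 changes sign at t = log(5)/2 inside [0, 2], so split the integral there.
∫[0,log(5)/2] (exp(2*t) - 5) dt = 2 - 5*log(5)/2; the area of that piece is -2 + 5*log(5)/2.
∫[log(5)/2,2] (exp(2*t) - 5) dt = -25/2 + 5*log(5)/2 + exp(4)/2.
Total area = (-2 + 5*log(5)/2) + (-25/2 + 5*log(5)/2 + exp(4)/2) = -29/2 + 5*log(5) + exp(4)/2.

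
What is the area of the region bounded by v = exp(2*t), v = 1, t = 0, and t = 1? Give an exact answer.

On [0, 1], (exp(2*t)) - (1) = exp(2*t) - 1 is ≥ 0 throughout, so the area is a single integral of |exp(2*t) - 1|.
∫[0,1] (exp(2*t) - 1) dt = -3/2 + exp(2)/2.

-3/2 + exp(2)/2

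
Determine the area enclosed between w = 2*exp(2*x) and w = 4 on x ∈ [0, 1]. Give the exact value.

-7 + 4*log(2) + exp(2)

The difference (2*exp(2*x)) - (4) = 2*exp(2*x) - 4 changes sign at x = log(2)/2 inside [0, 1], so split the integral there.
∫[0,log(2)/2] (2*exp(2*x) - 4) dx = 1 - log(4); the area of that piece is -1 + log(4).
∫[log(2)/2,1] (2*exp(2*x) - 4) dx = -6 + 2*log(2) + exp(2).
Total area = (-1 + log(4)) + (-6 + 2*log(2) + exp(2)) = -7 + 4*log(2) + exp(2).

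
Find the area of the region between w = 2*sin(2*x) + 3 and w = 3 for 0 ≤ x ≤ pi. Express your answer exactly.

The difference (2*sin(2*x) + 3) - (3) = 2*sin(2*x) changes sign at x = pi/2 inside [0, pi], so split the integral there.
∫[0,pi/2] (2*sin(2*x)) dx = 2.
∫[pi/2,pi] (2*sin(2*x)) dx = -2; the area of that piece is 2.
Total area = 2 + 2 = 4.

4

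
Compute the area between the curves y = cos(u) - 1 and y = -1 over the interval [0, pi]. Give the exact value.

The difference (cos(u) - 1) - (-1) = cos(u) changes sign at u = pi/2 inside [0, pi], so split the integral there.
∫[0,pi/2] (cos(u)) du = 1.
∫[pi/2,pi] (cos(u)) du = -1; the area of that piece is 1.
Total area = 1 + 1 = 2.

2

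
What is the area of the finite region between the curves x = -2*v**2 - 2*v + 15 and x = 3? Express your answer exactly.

Both boundary curves give x as a function of v, so integrate with respect to v. Setting them equal: -2*v**2 - 2*v + 12 = 0, i.e. -2*(v - 2)*(v + 3) = 0, so they meet at v = -3, 2.
For v in [-3, 2], x = -2*v**2 - 2*v + 15 is on the right; area = ∫[-3,2] (-2*v**2 - 2*v + 12) dv = 125/3.

125/3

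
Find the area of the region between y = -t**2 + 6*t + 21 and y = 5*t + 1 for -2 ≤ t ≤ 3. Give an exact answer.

On [-2, 3], (-t**2 + 6*t + 21) - (5*t + 1) = -t**2 + t + 20 is ≥ 0 throughout, so the area is a single integral of |-t**2 + t + 20|.
∫[-2,3] (-t**2 + t + 20) dt = 545/6.

545/6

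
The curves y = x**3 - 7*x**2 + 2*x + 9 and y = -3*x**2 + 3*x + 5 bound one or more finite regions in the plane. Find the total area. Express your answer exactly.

Set the curves equal: x**3 - 7*x**2 + 2*x + 9 = -3*x**2 + 3*x + 5, so x**3 - 4*x**2 - x + 4 = 0, which factors as (x - 4)*(x - 1)*(x + 1) = 0. The curves meet at x = -1, 1, 4.
On [-1, 1], y = x**3 - 7*x**2 + 2*x + 9 is on top; that piece has area ∫[-1,1] (x**3 - 4*x**2 - x + 4) dx = 16/3.
On [1, 4], y = -3*x**2 + 3*x + 5 is on top; that piece has area ∫[1,4] (-(x**3 - 4*x**2 - x + 4)) dx = 63/4.
Total enclosed area = 16/3 + 63/4 = 253/12.

253/12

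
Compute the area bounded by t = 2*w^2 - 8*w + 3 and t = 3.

64/3

Both boundary curves give t as a function of w, so integrate with respect to w. Setting them equal: 2*w^2 - 8*w = 0, i.e. 2*w*(w - 4) = 0, so they meet at w = 0, 4.
For w in [0, 4], t = 2*w^2 - 8*w + 3 is on the left; area = ∫[0,4] (-(2*w^2 - 8*w)) dw = 64/3.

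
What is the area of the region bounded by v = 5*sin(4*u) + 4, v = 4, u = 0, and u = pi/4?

On [0, pi/4], (5*sin(4*u) + 4) - (4) = 5*sin(4*u) is ≥ 0 throughout, so the area is a single integral of |5*sin(4*u)|.
∫[0,pi/4] (5*sin(4*u)) du = 5/2.

5/2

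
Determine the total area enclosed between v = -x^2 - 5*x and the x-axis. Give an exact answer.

The curve meets the x-axis where -x^2 - 5*x = 0, i.e. -x*(x + 5) = 0, at x = -5, 0.
On [-5, 0] the curve lies above the axis; ∫[-5,0] (-x^2 - 5*x) dx = 125/6, giving area 125/6.

125/6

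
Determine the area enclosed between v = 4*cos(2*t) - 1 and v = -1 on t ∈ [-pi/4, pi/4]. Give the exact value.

On [-pi/4, pi/4], (4*cos(2*t) - 1) - (-1) = 4*cos(2*t) is ≥ 0 throughout, so the area is a single integral of |4*cos(2*t)|.
∫[-pi/4,pi/4] (4*cos(2*t)) dt = 4.

4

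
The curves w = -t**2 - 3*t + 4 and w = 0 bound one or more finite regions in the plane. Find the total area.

Set the curves equal: -t**2 - 3*t + 4 = 0, so -t**2 - 3*t + 4 = 0, which factors as -(t - 1)*(t + 4) = 0. The curves meet at t = -4, 1.
On [-4, 1], w = -t**2 - 3*t + 4 is on top; that piece has area ∫[-4,1] (-t**2 - 3*t + 4) dt = 125/6.

125/6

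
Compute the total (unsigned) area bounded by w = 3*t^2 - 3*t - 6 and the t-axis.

27/2

The curve meets the t-axis where 3*t^2 - 3*t - 6 = 0, i.e. 3*(t - 2)*(t + 1) = 0, at t = -1, 2.
On [-1, 2] the curve lies below the axis; ∫[-1,2] (3*t^2 - 3*t - 6) dt = -27/2, giving area 27/2.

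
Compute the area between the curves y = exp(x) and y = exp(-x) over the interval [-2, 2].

-4 + 2*exp(-2) + 2*exp(2)

The difference (exp(x)) - (exp(-x)) = exp(x) - exp(-x) changes sign at x = 0 inside [-2, 2], so split the integral there.
∫[-2,0] (exp(x) - exp(-x)) dx = -exp(2) - exp(-2) + 2; the area of that piece is -2 + exp(-2) + exp(2).
∫[0,2] (exp(x) - exp(-x)) dx = -2 + exp(-2) + exp(2).
Total area = (-2 + exp(-2) + exp(2)) + (-2 + exp(-2) + exp(2)) = -4 + 2*exp(-2) + 2*exp(2).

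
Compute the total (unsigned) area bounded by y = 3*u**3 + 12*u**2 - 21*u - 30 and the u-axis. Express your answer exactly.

937/4

The curve meets the u-axis where 3*u**3 + 12*u**2 - 21*u - 30 = 0, i.e. 3*(u - 2)*(u + 1)*(u + 5) = 0, at u = -5, -1, 2.
On [-5, -1] the curve lies above the axis; ∫[-5,-1] (3*u**3 + 12*u**2 - 21*u - 30) du = 160, giving area 160.
On [-1, 2] the curve lies below the axis; ∫[-1,2] (3*u**3 + 12*u**2 - 21*u - 30) du = -297/4, giving area 297/4.
Total area = 160 + 297/4 = 937/4.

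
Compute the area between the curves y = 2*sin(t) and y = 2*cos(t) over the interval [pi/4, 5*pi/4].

4*sqrt(2)

On [pi/4, 5*pi/4], (2*sin(t)) - (2*cos(t)) = 2*sin(t) - 2*cos(t) is ≥ 0 throughout, so the area is a single integral of |2*sin(t) - 2*cos(t)|.
∫[pi/4,5*pi/4] (2*sin(t) - 2*cos(t)) dt = 4*sqrt(2).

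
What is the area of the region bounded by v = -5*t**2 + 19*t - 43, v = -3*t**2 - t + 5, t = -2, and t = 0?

On [-2, 0], (-5*t**2 + 19*t - 43) - (-3*t**2 - t + 5) = -2*t**2 + 20*t - 48 is ≤ 0 throughout, so the area is a single integral of |-2*t**2 + 20*t - 48|.
∫[-2,0] (-2*t**2 + 20*t - 48) dt = -424/3; the area of that piece is 424/3.

424/3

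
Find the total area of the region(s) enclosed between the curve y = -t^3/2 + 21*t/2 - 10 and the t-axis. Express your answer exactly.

The curve meets the t-axis where -t^3/2 + 21*t/2 - 10 = 0, i.e. -(t - 4)*(t - 1)*(t + 5)/2 = 0, at t = -5, 1, 4.
On [-5, 1] the curve lies below the axis; ∫[-5,1] (-t^3/2 + 21*t/2 - 10) dt = -108, giving area 108.
On [1, 4] the curve lies above the axis; ∫[1,4] (-t^3/2 + 21*t/2 - 10) dt = 135/8, giving area 135/8.
Total area = 108 + 135/8 = 999/8.

999/8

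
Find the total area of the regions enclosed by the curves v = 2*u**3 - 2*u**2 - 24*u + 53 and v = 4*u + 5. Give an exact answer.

1741/6

Set the curves equal: 2*u**3 - 2*u**2 - 24*u + 53 = 4*u + 5, so 2*u**3 - 2*u**2 - 28*u + 48 = 0, which factors as 2*(u - 3)*(u - 2)*(u + 4) = 0. The curves meet at u = -4, 2, 3.
On [-4, 2], v = 2*u**3 - 2*u**2 - 24*u + 53 is on top; that piece has area ∫[-4,2] (2*u**3 - 2*u**2 - 28*u + 48) du = 288.
On [2, 3], v = 4*u + 5 is on top; that piece has area ∫[2,3] (-(2*u**3 - 2*u**2 - 28*u + 48)) du = 13/6.
Total enclosed area = 288 + 13/6 = 1741/6.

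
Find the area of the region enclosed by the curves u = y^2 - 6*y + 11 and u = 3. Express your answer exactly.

4/3

Both boundary curves give u as a function of y, so integrate with respect to y. Setting them equal: y^2 - 6*y + 8 = 0, i.e. (y - 4)*(y - 2) = 0, so they meet at y = 2, 4.
For y in [2, 4], u = y^2 - 6*y + 11 is on the left; area = ∫[2,4] (-(y^2 - 6*y + 8)) dy = 4/3.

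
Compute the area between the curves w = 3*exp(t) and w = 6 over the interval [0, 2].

-21 + 12*log(2) + 3*exp(2)

The difference (3*exp(t)) - (6) = 3*exp(t) - 6 changes sign at t = log(2) inside [0, 2], so split the integral there.
∫[0,log(2)] (3*exp(t) - 6) dt = 3 - log(64); the area of that piece is -3 + log(64).
∫[log(2),2] (3*exp(t) - 6) dt = -18 + 6*log(2) + 3*exp(2).
Total area = (-3 + log(64)) + (-18 + 6*log(2) + 3*exp(2)) = -21 + 12*log(2) + 3*exp(2).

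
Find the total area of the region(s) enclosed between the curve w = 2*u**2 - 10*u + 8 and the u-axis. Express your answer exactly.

The curve meets the u-axis where 2*u**2 - 10*u + 8 = 0, i.e. 2*(u - 4)*(u - 1) = 0, at u = 1, 4.
On [1, 4] the curve lies below the axis; ∫[1,4] (2*u**2 - 10*u + 8) du = -9, giving area 9.

9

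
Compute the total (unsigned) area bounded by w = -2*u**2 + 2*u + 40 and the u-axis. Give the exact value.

The curve meets the u-axis where -2*u**2 + 2*u + 40 = 0, i.e. -2*(u - 5)*(u + 4) = 0, at u = -4, 5.
On [-4, 5] the curve lies above the axis; ∫[-4,5] (-2*u**2 + 2*u + 40) du = 243, giving area 243.

243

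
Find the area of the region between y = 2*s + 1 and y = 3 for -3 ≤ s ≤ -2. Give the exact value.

On [-3, -2], (2*s + 1) - (3) = 2*s - 2 is ≤ 0 throughout, so the area is a single integral of |2*s - 2|.
∫[-3,-2] (2*s - 2) ds = -7; the area of that piece is 7.

7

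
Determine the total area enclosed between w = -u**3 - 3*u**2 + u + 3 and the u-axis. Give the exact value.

The curve meets the u-axis where -u**3 - 3*u**2 + u + 3 = 0, i.e. -(u - 1)*(u + 1)*(u + 3) = 0, at u = -3, -1, 1.
On [-3, -1] the curve lies below the axis; ∫[-3,-1] (-u**3 - 3*u**2 + u + 3) du = -4, giving area 4.
On [-1, 1] the curve lies above the axis; ∫[-1,1] (-u**3 - 3*u**2 + u + 3) du = 4, giving area 4.
Total area = 4 + 4 = 8.

8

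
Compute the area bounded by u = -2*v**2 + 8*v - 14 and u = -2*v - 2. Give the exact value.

Both boundary curves give u as a function of v, so integrate with respect to v. Setting them equal: -2*v**2 + 10*v - 12 = 0, i.e. -2*(v - 3)*(v - 2) = 0, so they meet at v = 2, 3.
For v in [2, 3], u = -2*v**2 + 8*v - 14 is on the right; area = ∫[2,3] (-2*v**2 + 10*v - 12) dv = 1/3.

1/3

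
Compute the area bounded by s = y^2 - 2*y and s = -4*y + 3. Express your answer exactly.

Both boundary curves give s as a function of y, so integrate with respect to y. Setting them equal: y^2 + 2*y - 3 = 0, i.e. (y - 1)*(y + 3) = 0, so they meet at y = -3, 1.
For y in [-3, 1], s = y^2 - 2*y is on the left; area = ∫[-3,1] (-(y^2 + 2*y - 3)) dy = 32/3.

32/3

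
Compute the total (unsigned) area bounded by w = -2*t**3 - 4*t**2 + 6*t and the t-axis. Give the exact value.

71/3

The curve meets the t-axis where -2*t**3 - 4*t**2 + 6*t = 0, i.e. -2*t*(t - 1)*(t + 3) = 0, at t = -3, 0, 1.
On [-3, 0] the curve lies below the axis; ∫[-3,0] (-2*t**3 - 4*t**2 + 6*t) dt = -45/2, giving area 45/2.
On [0, 1] the curve lies above the axis; ∫[0,1] (-2*t**3 - 4*t**2 + 6*t) dt = 7/6, giving area 7/6.
Total area = 45/2 + 7/6 = 71/3.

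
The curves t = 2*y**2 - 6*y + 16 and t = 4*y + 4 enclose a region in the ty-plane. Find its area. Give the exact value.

Both boundary curves give t as a function of y, so integrate with respect to y. Setting them equal: 2*y**2 - 10*y + 12 = 0, i.e. 2*(y - 3)*(y - 2) = 0, so they meet at y = 2, 3.
For y in [2, 3], t = 2*y**2 - 6*y + 16 is on the left; area = ∫[2,3] (-(2*y**2 - 10*y + 12)) dy = 1/3.

1/3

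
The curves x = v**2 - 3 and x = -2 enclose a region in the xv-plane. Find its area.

Both boundary curves give x as a function of v, so integrate with respect to v. Setting them equal: v**2 - 1 = 0, i.e. (v - 1)*(v + 1) = 0, so they meet at v = -1, 1.
For v in [-1, 1], x = v**2 - 3 is on the left; area = ∫[-1,1] (-(v**2 - 1)) dv = 4/3.

4/3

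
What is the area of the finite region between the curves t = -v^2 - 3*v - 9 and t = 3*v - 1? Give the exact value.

4/3

Both boundary curves give t as a function of v, so integrate with respect to v. Setting them equal: -v^2 - 6*v - 8 = 0, i.e. -(v + 2)*(v + 4) = 0, so they meet at v = -4, -2.
For v in [-4, -2], t = -v^2 - 3*v - 9 is on the right; area = ∫[-4,-2] (-v^2 - 6*v - 8) dv = 4/3.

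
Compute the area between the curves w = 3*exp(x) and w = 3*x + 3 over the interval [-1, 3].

On [-1, 3], (3*exp(x)) - (3*x + 3) = -3*x + 3*exp(x) - 3 is ≥ 0 throughout, so the area is a single integral of |-3*x + 3*exp(x) - 3|.
∫[-1,3] (-3*x + 3*exp(x) - 3) dx = -24 - 3*exp(-1) + 3*exp(3).

-24 - 3*exp(-1) + 3*exp(3)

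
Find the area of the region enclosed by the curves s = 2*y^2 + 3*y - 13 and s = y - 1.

125/3

Both boundary curves give s as a function of y, so integrate with respect to y. Setting them equal: 2*y^2 + 2*y - 12 = 0, i.e. 2*(y - 2)*(y + 3) = 0, so they meet at y = -3, 2.
For y in [-3, 2], s = 2*y^2 + 3*y - 13 is on the left; area = ∫[-3,2] (-(2*y^2 + 2*y - 12)) dy = 125/3.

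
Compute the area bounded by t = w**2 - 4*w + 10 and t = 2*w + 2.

4/3

Both boundary curves give t as a function of w, so integrate with respect to w. Setting them equal: w**2 - 6*w + 8 = 0, i.e. (w - 4)*(w - 2) = 0, so they meet at w = 2, 4.
For w in [2, 4], t = w**2 - 4*w + 10 is on the left; area = ∫[2,4] (-(w**2 - 6*w + 8)) dw = 4/3.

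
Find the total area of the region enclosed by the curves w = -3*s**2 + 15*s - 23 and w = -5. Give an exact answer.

Set the curves equal: -3*s**2 + 15*s - 23 = -5, so -3*s**2 + 15*s - 18 = 0, which factors as -3*(s - 3)*(s - 2) = 0. The curves meet at s = 2, 3.
On [2, 3], w = -3*s**2 + 15*s - 23 is on top; that piece has area ∫[2,3] (-3*s**2 + 15*s - 18) ds = 1/2.

1/2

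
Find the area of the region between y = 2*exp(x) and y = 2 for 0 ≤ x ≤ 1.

On [0, 1], (2*exp(x)) - (2) = 2*exp(x) - 2 is ≥ 0 throughout, so the area is a single integral of |2*exp(x) - 2|.
∫[0,1] (2*exp(x) - 2) dx = -4 + 2*exp(1).

-4 + 2*exp(1)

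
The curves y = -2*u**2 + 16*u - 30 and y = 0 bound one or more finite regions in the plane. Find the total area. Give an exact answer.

8/3

Set the curves equal: -2*u**2 + 16*u - 30 = 0, so -2*u**2 + 16*u - 30 = 0, which factors as -2*(u - 5)*(u - 3) = 0. The curves meet at u = 3, 5.
On [3, 5], y = -2*u**2 + 16*u - 30 is on top; that piece has area ∫[3,5] (-2*u**2 + 16*u - 30) du = 8/3.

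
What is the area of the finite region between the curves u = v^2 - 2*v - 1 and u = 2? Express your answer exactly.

Both boundary curves give u as a function of v, so integrate with respect to v. Setting them equal: v^2 - 2*v - 3 = 0, i.e. (v - 3)*(v + 1) = 0, so they meet at v = -1, 3.
For v in [-1, 3], u = v^2 - 2*v - 1 is on the left; area = ∫[-1,3] (-(v^2 - 2*v - 3)) dv = 32/3.

32/3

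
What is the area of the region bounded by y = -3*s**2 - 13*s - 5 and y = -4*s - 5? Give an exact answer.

27/2

Set the curves equal: -3*s**2 - 13*s - 5 = -4*s - 5, so -3*s**2 - 9*s = 0, which factors as -3*s*(s + 3) = 0. The curves meet at s = -3, 0.
On [-3, 0], y = -3*s**2 - 13*s - 5 is on top; that piece has area ∫[-3,0] (-3*s**2 - 9*s) ds = 27/2.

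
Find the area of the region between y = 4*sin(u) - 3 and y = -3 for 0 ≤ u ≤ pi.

8

On [0, pi], (4*sin(u) - 3) - (-3) = 4*sin(u) is ≥ 0 throughout, so the area is a single integral of |4*sin(u)|.
∫[0,pi] (4*sin(u)) du = 8.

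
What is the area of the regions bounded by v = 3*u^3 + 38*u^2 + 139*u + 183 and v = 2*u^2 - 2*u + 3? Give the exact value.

Set the curves equal: 3*u^3 + 38*u^2 + 139*u + 183 = 2*u^2 - 2*u + 3, so 3*u^3 + 36*u^2 + 141*u + 180 = 0, which factors as 3*(u + 3)*(u + 4)*(u + 5) = 0. The curves meet at u = -5, -4, -3.
On [-5, -4], v = 3*u^3 + 38*u^2 + 139*u + 183 is on top; that piece has area ∫[-5,-4] (3*u^3 + 36*u^2 + 141*u + 180) du = 3/4.
On [-4, -3], v = 2*u^2 - 2*u + 3 is on top; that piece has area ∫[-4,-3] (-(3*u^3 + 36*u^2 + 141*u + 180)) du = 3/4.
Total enclosed area = 3/4 + 3/4 = 3/2.

3/2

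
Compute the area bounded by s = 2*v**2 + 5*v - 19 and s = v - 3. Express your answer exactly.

72

Both boundary curves give s as a function of v, so integrate with respect to v. Setting them equal: 2*v**2 + 4*v - 16 = 0, i.e. 2*(v - 2)*(v + 4) = 0, so they meet at v = -4, 2.
For v in [-4, 2], s = 2*v**2 + 5*v - 19 is on the left; area = ∫[-4,2] (-(2*v**2 + 4*v - 16)) dv = 72.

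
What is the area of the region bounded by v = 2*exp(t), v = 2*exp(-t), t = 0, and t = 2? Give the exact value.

On [0, 2], (2*exp(t)) - (2*exp(-t)) = 2*exp(t) - 2*exp(-t) is ≥ 0 throughout, so the area is a single integral of |2*exp(t) - 2*exp(-t)|.
∫[0,2] (2*exp(t) - 2*exp(-t)) dt = -4 + 2*exp(-2) + 2*exp(2).

-4 + 2*exp(-2) + 2*exp(2)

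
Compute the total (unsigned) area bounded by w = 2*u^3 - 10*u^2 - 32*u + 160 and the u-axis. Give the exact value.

5137/6

The curve meets the u-axis where 2*u^3 - 10*u^2 - 32*u + 160 = 0, i.e. 2*(u - 5)*(u - 4)*(u + 4) = 0, at u = -4, 4, 5.
On [-4, 4] the curve lies above the axis; ∫[-4,4] (2*u^3 - 10*u^2 - 32*u + 160) du = 2560/3, giving area 2560/3.
On [4, 5] the curve lies below the axis; ∫[4,5] (2*u^3 - 10*u^2 - 32*u + 160) du = -17/6, giving area 17/6.
Total area = 2560/3 + 17/6 = 5137/6.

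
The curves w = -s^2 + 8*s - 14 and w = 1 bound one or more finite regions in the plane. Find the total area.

4/3

Set the curves equal: -s^2 + 8*s - 14 = 1, so -s^2 + 8*s - 15 = 0, which factors as -(s - 5)*(s - 3) = 0. The curves meet at s = 3, 5.
On [3, 5], w = -s^2 + 8*s - 14 is on top; that piece has area ∫[3,5] (-s^2 + 8*s - 15) ds = 4/3.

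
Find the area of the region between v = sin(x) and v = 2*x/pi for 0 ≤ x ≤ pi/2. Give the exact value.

1 - pi/4

On [0, pi/2], (sin(x)) - (2*x/pi) = -2*x/pi + sin(x) is ≥ 0 throughout, so the area is a single integral of |-2*x/pi + sin(x)|.
∫[0,pi/2] (-2*x/pi + sin(x)) dx = 1 - pi/4.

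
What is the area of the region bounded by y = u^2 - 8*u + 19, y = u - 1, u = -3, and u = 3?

On [-3, 3], (u^2 - 8*u + 19) - (u - 1) = u^2 - 9*u + 20 is ≥ 0 throughout, so the area is a single integral of |u^2 - 9*u + 20|.
∫[-3,3] (u^2 - 9*u + 20) du = 138.

138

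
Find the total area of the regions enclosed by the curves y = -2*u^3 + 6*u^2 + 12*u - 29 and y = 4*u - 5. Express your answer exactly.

Set the curves equal: -2*u^3 + 6*u^2 + 12*u - 29 = 4*u - 5, so -2*u^3 + 6*u^2 + 8*u - 24 = 0, which factors as -2*(u - 3)*(u - 2)*(u + 2) = 0. The curves meet at u = -2, 2, 3.
On [-2, 2], y = 4*u - 5 is on top; that piece has area ∫[-2,2] (-(-2*u^3 + 6*u^2 + 8*u - 24)) du = 64.
On [2, 3], y = -2*u^3 + 6*u^2 + 12*u - 29 is on top; that piece has area ∫[2,3] (-2*u^3 + 6*u^2 + 8*u - 24) du = 3/2.
Total enclosed area = 64 + 3/2 = 131/2.

131/2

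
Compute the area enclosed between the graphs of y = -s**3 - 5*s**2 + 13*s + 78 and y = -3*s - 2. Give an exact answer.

5137/12

Set the curves equal: -s**3 - 5*s**2 + 13*s + 78 = -3*s - 2, so -s**3 - 5*s**2 + 16*s + 80 = 0, which factors as -(s - 4)*(s + 4)*(s + 5) = 0. The curves meet at s = -5, -4, 4.
On [-5, -4], y = -3*s - 2 is on top; that piece has area ∫[-5,-4] (-(-s**3 - 5*s**2 + 16*s + 80)) ds = 17/12.
On [-4, 4], y = -s**3 - 5*s**2 + 13*s + 78 is on top; that piece has area ∫[-4,4] (-s**3 - 5*s**2 + 16*s + 80) ds = 1280/3.
Total enclosed area = 17/12 + 1280/3 = 5137/12.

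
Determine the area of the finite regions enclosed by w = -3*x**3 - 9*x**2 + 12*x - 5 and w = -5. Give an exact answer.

393/4

Set the curves equal: -3*x**3 - 9*x**2 + 12*x - 5 = -5, so -3*x**3 - 9*x**2 + 12*x = 0, which factors as -3*x*(x - 1)*(x + 4) = 0. The curves meet at x = -4, 0, 1.
On [-4, 0], w = -5 is on top; that piece has area ∫[-4,0] (-(-3*x**3 - 9*x**2 + 12*x)) dx = 96.
On [0, 1], w = -3*x**3 - 9*x**2 + 12*x - 5 is on top; that piece has area ∫[0,1] (-3*x**3 - 9*x**2 + 12*x) dx = 9/4.
Total enclosed area = 96 + 9/4 = 393/4.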